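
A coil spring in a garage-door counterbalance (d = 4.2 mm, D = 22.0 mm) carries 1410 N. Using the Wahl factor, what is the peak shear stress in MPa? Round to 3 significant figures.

Spring index C = D/d = 22.0/4.2 = 5.2381
K_W = (4C−1)/(4C−4) + 0.615/C = 19.952/16.952 + 0.1174 = 1.2944
τ₀ = 8FD/(πd³) = 8·1410·22.0/(π·4.2³) = 248160/232.75 = 1066.2 MPa
τ_max = K·τ₀ = 1.2944 × 1066.2 = 1380 MPa

1380 MPa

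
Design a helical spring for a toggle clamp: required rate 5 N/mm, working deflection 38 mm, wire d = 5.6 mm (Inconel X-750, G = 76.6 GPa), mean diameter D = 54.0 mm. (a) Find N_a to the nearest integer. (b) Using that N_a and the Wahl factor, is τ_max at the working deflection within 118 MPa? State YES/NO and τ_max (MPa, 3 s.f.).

(a) 12 coils; (b) NO, τ_max = 171 MPa

N_a = Gd⁴/(8D³k) = (76.6×10³)(5.6⁴)/(8·54.0³·5) = 11.96 → N_a = 12
Actual rate k = Gd⁴/(8D³·12) = 4.9834 N/mm
Working load F = kδ = 4.9834·38 = 189.37 N
C = 54.0/5.6 = 9.6429; K_W = (4C−1)/(4C−4)+0.615/C = 1.1506
τ_max = K_W·8FD/(πd³) = 1.1506·148.28 = 170.6 MPa
τ_max > 118 MPa → exceeds allowable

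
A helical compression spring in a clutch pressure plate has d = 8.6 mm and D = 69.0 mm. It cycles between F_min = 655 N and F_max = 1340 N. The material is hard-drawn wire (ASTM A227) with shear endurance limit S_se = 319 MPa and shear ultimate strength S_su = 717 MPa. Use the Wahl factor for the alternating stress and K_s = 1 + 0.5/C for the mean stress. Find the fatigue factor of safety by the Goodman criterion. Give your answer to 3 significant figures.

C = D/d = 69.0/8.6 = 8.0233; K_W = (4C−1)/(4C−4)+0.615/C = 1.1834; K_s = 1+0.5/C = 1.0623
F_a = (F_max−F_min)/2 = 342.5 N; F_m = (F_max+F_min)/2 = 997.5 N
τ_a = K_W·8F_aD/(πd³) = 1.1834 × 94.614 = 111.97 MPa
τ_m = K_s·8F_mD/(πd³) = 1.0623 × 275.55 = 292.73 MPa
Goodman: 1/n_f = τ_a/S_se + τ_m/S_su = 111.97/319 + 292.73/717 = 0.35100 + 0.40827 = 0.75927
n_f = 1/0.75927 = 1.317

1.32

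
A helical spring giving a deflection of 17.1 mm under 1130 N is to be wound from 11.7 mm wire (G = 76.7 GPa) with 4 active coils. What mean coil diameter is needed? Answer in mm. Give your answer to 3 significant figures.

87.9 mm

Required rate k = F/δ = 1130/17.1 = 66.082 N/mm
D = (Gd⁴/(8N_a·k))^(1/3) = (76.7×10³·11.7⁴/(8·4·66.082))^(1/3)
  = (679683)^(1/3) = 87.9229 mm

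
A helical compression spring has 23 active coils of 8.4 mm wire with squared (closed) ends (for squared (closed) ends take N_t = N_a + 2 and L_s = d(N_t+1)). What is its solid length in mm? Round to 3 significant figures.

squared (closed) ends: N_t = N_a + 2 = 23 + 2 = 25
L_s = d·(N_t+1) = 8.4 × 26 = 218.4 mm

218 mm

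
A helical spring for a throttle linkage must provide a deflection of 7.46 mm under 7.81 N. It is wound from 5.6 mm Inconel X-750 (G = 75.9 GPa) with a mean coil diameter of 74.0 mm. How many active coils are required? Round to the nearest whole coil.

Required rate k = F/δ = 7.81/7.46 = 1.0469 N/mm
N_a = Gd⁴/(8D³k) = (75.9×10³ × 5.6⁴)/(8 × 74.0³ × 1.0469)
    = 7.46438e+07 / 3.39389e+06 = 21.99 → 22 coils

22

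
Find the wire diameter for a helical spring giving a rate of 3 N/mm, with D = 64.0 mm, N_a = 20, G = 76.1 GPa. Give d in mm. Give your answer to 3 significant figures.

6.38 mm

d = (8D³N_a·k / G)^(1/4) = (8·64.0³·20·3 / (76.1×10³))^0.25
  = (1653.5)^0.25 = 6.3767 mm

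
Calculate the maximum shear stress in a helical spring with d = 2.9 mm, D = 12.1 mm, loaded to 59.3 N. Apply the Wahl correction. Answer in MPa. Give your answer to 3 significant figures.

Spring index C = D/d = 12.1/2.9 = 4.1724
K_W = (4C−1)/(4C−4) + 0.615/C = 15.690/12.690 + 0.1474 = 1.3838
τ₀ = 8FD/(πd³) = 8·59.3·12.1/(π·2.9³) = 5740.24/76.62 = 74.918 MPa
τ_max = K·τ₀ = 1.3838 × 74.918 = 103.67 MPa

104 MPa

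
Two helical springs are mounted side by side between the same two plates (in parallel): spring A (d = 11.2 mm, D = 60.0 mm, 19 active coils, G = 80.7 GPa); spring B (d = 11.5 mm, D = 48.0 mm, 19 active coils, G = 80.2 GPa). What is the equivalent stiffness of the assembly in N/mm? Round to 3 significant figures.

122 N/mm

k_A = Gd⁴/(8D³N_a) = (80.7×10³)(11.2⁴)/(8·60.0³·19) = 38.677 N/mm
k_B = Gd⁴/(8D³N_a) = (80.2×10³)(11.5⁴)/(8·48.0³·19) = 83.445 N/mm
Parallel: k_eq = 38.677 + 83.445 = 122.12 N/mm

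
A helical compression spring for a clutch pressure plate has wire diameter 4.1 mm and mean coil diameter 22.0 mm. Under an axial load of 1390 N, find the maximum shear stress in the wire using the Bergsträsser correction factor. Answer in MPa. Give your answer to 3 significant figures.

1440 MPa

Spring index C = D/d = 22.0/4.1 = 5.3659
K_B = (4C+2)/(4C−3) = 23.463/18.463 = 1.2708
τ₀ = 8FD/(πd³) = 8·1390·22.0/(π·4.1³) = 244640/216.52 = 1129.9 MPa
τ_max = K·τ₀ = 1.2708 × 1129.9 = 1435.8 MPa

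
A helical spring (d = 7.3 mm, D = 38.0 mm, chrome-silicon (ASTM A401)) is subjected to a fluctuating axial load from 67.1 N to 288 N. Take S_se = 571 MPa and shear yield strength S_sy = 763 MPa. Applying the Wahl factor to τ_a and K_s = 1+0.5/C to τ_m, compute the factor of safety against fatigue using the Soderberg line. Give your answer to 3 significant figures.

C = D/d = 38.0/7.3 = 5.2055; K_W = (4C−1)/(4C−4)+0.615/C = 1.2965; K_s = 1+0.5/C = 1.0961
F_a = (F_max−F_min)/2 = 110.45 N; F_m = (F_max+F_min)/2 = 177.55 N
τ_a = K_W·8F_aD/(πd³) = 1.2965 × 27.474 = 35.62 MPa
τ_m = K_s·8F_mD/(πd³) = 1.0961 × 44.165 = 48.407 MPa
Soderberg: 1/n_f = τ_a/S_se + τ_m/S_sy = 35.62/571 + 48.407/763 = 0.06238 + 0.06344 = 0.12582
n_f = 1/0.12582 = 7.948

7.95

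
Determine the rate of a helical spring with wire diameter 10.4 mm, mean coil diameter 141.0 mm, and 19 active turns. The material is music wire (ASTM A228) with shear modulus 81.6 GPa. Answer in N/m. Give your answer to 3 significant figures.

2240 N/m

k = Gd⁴/(8D³N_a) = (81.6×10³ × 10.4⁴) / (8 × 141.0³ × 19)
  = 9.54605e+08 / 4.2609e+08 = 2.2404 N/mm = 2240.4 N/m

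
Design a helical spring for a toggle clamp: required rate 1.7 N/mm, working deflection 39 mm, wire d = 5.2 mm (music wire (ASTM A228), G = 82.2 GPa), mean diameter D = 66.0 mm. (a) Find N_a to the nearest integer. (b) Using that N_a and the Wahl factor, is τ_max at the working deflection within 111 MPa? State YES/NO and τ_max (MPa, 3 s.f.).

N_a = Gd⁴/(8D³k) = (82.2×10³)(5.2⁴)/(8·66.0³·1.7) = 15.37 → N_a = 15
Actual rate k = Gd⁴/(8D³·15) = 1.7421 N/mm
Working load F = kδ = 1.7421·39 = 67.942 N
C = 66.0/5.2 = 12.6923; K_W = (4C−1)/(4C−4)+0.615/C = 1.1126
τ_max = K_W·8FD/(πd³) = 1.1126·81.21 = 90.354 MPa
τ_max ≤ 111 MPa → acceptable

(a) 15 coils; (b) YES, τ_max = 90.4 MPa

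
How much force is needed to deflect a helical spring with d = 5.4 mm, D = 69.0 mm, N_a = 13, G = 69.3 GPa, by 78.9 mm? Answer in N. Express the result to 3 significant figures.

k = Gd⁴/(8D³N_a) = (69.3×10³)(5.4⁴)/(8·69.0³·13) = 1.7248 N/mm
F = k·δ = 1.7248 × 78.9 = 136.08 N

136 N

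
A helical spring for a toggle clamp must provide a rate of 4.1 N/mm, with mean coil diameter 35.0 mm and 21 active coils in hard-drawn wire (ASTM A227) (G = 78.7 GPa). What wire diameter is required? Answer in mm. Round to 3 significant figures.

d = (8D³N_a·k / G)^(1/4) = (8·35.0³·21·4.1 / (78.7×10³))^0.25
  = (375.25)^0.25 = 4.4013 mm

4.40 mm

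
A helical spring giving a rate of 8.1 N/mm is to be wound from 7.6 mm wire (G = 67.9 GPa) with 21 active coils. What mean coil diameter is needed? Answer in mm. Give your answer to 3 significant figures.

D = (Gd⁴/(8N_a·k))^(1/3) = (67.9×10³·7.6⁴/(8·21·8.1))^(1/3)
  = (166468)^(1/3) = 55.0102 mm

55.0 mm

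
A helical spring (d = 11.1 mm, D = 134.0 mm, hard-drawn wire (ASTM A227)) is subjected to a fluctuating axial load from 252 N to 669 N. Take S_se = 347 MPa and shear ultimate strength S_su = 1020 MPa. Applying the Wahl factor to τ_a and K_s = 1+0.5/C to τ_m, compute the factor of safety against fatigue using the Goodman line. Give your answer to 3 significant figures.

3.51

C = D/d = 134.0/11.1 = 12.0721; K_W = (4C−1)/(4C−4)+0.615/C = 1.1187; K_s = 1+0.5/C = 1.0414
F_a = (F_max−F_min)/2 = 208.5 N; F_m = (F_max+F_min)/2 = 460.5 N
τ_a = K_W·8F_aD/(πd³) = 1.1187 × 52.021 = 58.195 MPa
τ_m = K_s·8F_mD/(πd³) = 1.0414 × 114.9 = 119.65 MPa
Goodman: 1/n_f = τ_a/S_se + τ_m/S_su = 58.195/347 + 119.65/1020 = 0.16771 + 0.11731 = 0.28502
n_f = 1/0.28502 = 3.509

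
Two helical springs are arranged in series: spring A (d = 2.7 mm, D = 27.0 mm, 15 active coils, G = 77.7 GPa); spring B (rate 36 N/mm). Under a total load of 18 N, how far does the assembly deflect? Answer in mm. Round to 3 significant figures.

10.8 mm

k_A = Gd⁴/(8D³N_a) = (77.7×10³)(2.7⁴)/(8·27.0³·15) = 1.7483 N/mm
Series: 1/k_eq = 1/1.7483 + 1/36 = 0.59978; k_eq = 1.6673 N/mm
δ = F/k_eq = 18/1.6673 = 10.796 mm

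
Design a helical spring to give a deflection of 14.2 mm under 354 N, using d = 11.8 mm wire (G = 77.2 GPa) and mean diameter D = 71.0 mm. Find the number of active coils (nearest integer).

21

Required rate k = F/δ = 354/14.2 = 24.93 N/mm
N_a = Gd⁴/(8D³k) = (77.2×10³ × 11.8⁴)/(8 × 71.0³ × 24.93)
    = 1.49674e+09 / 7.13806e+07 = 20.97 → 21 coils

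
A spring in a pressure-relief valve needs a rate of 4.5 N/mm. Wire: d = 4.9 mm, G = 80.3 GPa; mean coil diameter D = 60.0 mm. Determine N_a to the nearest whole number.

N_a = Gd⁴/(8D³k) = (80.3×10³ × 4.9⁴)/(8 × 60.0³ × 4.5)
    = 4.62914e+07 / 7.776e+06 = 5.953 → 6 coils

6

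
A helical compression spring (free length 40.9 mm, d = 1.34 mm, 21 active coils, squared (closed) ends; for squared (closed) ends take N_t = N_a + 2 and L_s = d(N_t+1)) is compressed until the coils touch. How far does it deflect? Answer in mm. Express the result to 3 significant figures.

N_t = 23; L_s = 1.34·24 = 32.16 mm
δ_solid = L₀ − L_s = 40.9 − 32.16 = 8.74 mm

8.74 mm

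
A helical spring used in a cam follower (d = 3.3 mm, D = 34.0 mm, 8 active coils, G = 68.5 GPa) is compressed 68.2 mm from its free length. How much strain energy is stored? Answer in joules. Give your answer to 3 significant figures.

k = Gd⁴/(8D³N_a) = (68.5×10³)(3.3⁴)/(8·34.0³·8) = 3.2295 N/mm
U = ½kδ² = 0.5 × 3.2295 × 68.2² = 7510.5 N·mm = 7.5105 J

7.51 J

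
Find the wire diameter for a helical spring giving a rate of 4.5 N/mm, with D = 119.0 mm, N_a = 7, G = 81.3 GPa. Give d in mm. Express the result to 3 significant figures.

8.50 mm

d = (8D³N_a·k / G)^(1/4) = (8·119.0³·7·4.5 / (81.3×10³))^0.25
  = (5223.4)^0.25 = 8.5013 mm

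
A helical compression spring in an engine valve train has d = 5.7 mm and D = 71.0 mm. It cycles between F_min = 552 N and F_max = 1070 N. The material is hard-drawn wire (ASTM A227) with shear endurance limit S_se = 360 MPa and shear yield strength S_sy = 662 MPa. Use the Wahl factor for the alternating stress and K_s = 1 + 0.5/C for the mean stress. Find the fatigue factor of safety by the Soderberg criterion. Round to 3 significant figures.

0.493

C = D/d = 71.0/5.7 = 12.4561; K_W = (4C−1)/(4C−4)+0.615/C = 1.1148; K_s = 1+0.5/C = 1.0401
F_a = (F_max−F_min)/2 = 259 N; F_m = (F_max+F_min)/2 = 811 N
τ_a = K_W·8F_aD/(πd³) = 1.1148 × 252.86 = 281.89 MPa
τ_m = K_s·8F_mD/(πd³) = 1.0401 × 791.76 = 823.54 MPa
Soderberg: 1/n_f = τ_a/S_se + τ_m/S_sy = 281.89/360 + 823.54/662 = 0.78304 + 1.24402 = 2.0271
n_f = 1/2.0271 = 0.4933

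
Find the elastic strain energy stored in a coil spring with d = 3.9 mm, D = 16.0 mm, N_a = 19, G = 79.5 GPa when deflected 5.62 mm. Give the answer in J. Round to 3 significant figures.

k = Gd⁴/(8D³N_a) = (79.5×10³)(3.9⁴)/(8·16.0³·19) = 29.541 N/mm
U = ½kδ² = 0.5 × 29.541 × 5.62² = 466.51 N·mm = 0.46651 J

0.467 J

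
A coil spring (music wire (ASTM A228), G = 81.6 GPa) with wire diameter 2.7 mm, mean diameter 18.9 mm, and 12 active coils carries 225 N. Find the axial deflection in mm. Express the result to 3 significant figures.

33.6 mm

k = Gd⁴/(8D³N_a) = (81.6×10³)(2.7⁴)/(8·18.9³·12) = 6.691 N/mm
δ = F/k = 225 / 6.691 = 33.627 mm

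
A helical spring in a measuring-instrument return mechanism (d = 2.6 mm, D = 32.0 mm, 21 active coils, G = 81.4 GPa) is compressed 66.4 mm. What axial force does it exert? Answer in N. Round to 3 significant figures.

44.9 N

k = Gd⁴/(8D³N_a) = (81.4×10³)(2.6⁴)/(8·32.0³·21) = 0.67571 N/mm
F = k·δ = 0.67571 × 66.4 = 44.867 N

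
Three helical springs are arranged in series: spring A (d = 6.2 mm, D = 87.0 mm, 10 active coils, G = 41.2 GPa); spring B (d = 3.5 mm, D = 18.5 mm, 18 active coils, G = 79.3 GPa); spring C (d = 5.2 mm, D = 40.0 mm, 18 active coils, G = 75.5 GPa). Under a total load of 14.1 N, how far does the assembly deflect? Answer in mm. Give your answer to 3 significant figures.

k_A = Gd⁴/(8D³N_a) = (41.2×10³)(6.2⁴)/(8·87.0³·10) = 1.1556 N/mm
k_B = Gd⁴/(8D³N_a) = (79.3×10³)(3.5⁴)/(8·18.5³·18) = 13.052 N/mm
k_C = Gd⁴/(8D³N_a) = (75.5×10³)(5.2⁴)/(8·40.0³·18) = 5.9899 N/mm
Series: 1/k_eq = 1/1.1556 + 1/13.052 + 1/5.9899 = 1.1089; k_eq = 0.90179 N/mm
δ = F/k_eq = 14.1/0.90179 = 15.635 mm

15.6 mm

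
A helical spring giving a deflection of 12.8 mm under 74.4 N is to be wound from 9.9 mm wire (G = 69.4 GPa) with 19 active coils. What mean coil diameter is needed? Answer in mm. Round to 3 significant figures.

91.0 mm

Required rate k = F/δ = 74.4/12.8 = 5.8125 N/mm
D = (Gd⁴/(8N_a·k))^(1/3) = (69.4×10³·9.9⁴/(8·19·5.8125))^(1/3)
  = (754560)^(1/3) = 91.0398 mm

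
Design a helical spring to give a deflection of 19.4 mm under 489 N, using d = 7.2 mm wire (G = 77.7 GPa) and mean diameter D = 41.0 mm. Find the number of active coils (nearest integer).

15

Required rate k = F/δ = 489/19.4 = 25.206 N/mm
N_a = Gd⁴/(8D³k) = (77.7×10³ × 7.2⁴)/(8 × 41.0³ × 25.206)
    = 2.0881e+08 / 1.38979e+07 = 15.02 → 15 coils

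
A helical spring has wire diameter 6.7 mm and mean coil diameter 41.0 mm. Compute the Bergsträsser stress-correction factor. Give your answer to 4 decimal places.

C = D/d = 41.0/6.7 = 6.1194
K_B = (4C+2)/(4C−3) = 26.478/21.478 = 1.2328

1.2328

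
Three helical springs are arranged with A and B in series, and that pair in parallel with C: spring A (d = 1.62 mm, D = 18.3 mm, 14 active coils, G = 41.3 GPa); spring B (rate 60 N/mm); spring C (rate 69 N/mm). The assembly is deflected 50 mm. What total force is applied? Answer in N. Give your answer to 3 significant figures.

k_A = Gd⁴/(8D³N_a) = (41.3×10³)(1.62⁴)/(8·18.3³·14) = 0.41442 N/mm
Springs A,B series: k_AB = 1/(1/0.41442+1/60) = 0.41158 N/mm; parallel with C: k_eq = 0.41158+69 = 69.412 N/mm
F = k_eq·δ = 69.412·50 = 3470.6 N

3470 N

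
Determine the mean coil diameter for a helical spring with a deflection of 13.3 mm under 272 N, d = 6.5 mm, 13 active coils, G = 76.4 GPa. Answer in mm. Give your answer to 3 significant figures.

Required rate k = F/δ = 272/13.3 = 20.451 N/mm
D = (Gd⁴/(8N_a·k))^(1/3) = (76.4×10³·6.5⁴/(8·13·20.451))^(1/3)
  = (64120.4)^(1/3) = 40.0251 mm

40.0 mm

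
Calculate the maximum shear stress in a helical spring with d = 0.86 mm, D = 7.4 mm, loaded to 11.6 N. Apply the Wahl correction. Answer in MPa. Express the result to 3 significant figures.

Spring index C = D/d = 7.4/0.86 = 8.6047
K_W = (4C−1)/(4C−4) + 0.615/C = 33.419/30.419 + 0.0715 = 1.1701
τ₀ = 8FD/(πd³) = 8·11.6·7.4/(π·0.86³) = 686.72/1.9982 = 343.66 MPa
τ_max = K·τ₀ = 1.1701 × 343.66 = 402.12 MPa

402 MPa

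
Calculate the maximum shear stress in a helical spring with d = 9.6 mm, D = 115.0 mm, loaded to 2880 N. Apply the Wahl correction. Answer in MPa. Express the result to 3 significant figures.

1070 MPa

Spring index C = D/d = 115.0/9.6 = 11.9792
K_W = (4C−1)/(4C−4) + 0.615/C = 46.917/43.917 + 0.0513 = 1.1197
τ₀ = 8FD/(πd³) = 8·2880·115.0/(π·9.6³) = 2.6496e+06/2779.5 = 953.27 MPa
τ_max = K·τ₀ = 1.1197 × 953.27 = 1067.3 MPa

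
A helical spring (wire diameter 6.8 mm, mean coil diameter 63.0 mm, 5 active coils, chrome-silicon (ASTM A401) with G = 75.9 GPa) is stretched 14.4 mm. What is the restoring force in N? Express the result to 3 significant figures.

k = Gd⁴/(8D³N_a) = (75.9×10³)(6.8⁴)/(8·63.0³·5) = 16.225 N/mm
F = k·δ = 16.225 × 14.4 = 233.65 N

234 N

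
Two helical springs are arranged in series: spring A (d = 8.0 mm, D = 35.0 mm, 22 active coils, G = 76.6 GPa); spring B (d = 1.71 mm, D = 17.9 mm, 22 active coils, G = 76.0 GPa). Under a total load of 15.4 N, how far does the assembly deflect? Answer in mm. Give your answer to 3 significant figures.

k_A = Gd⁴/(8D³N_a) = (76.6×10³)(8.0⁴)/(8·35.0³·22) = 41.579 N/mm
k_B = Gd⁴/(8D³N_a) = (76.0×10³)(1.71⁴)/(8·17.9³·22) = 0.64376 N/mm
Series: 1/k_eq = 1/41.579 + 1/0.64376 = 1.5774; k_eq = 0.63395 N/mm
δ = F/k_eq = 15.4/0.63395 = 24.292 mm

24.3 mm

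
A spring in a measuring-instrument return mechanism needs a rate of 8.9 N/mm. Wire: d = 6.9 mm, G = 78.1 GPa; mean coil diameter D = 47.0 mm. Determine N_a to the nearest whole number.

N_a = Gd⁴/(8D³k) = (78.1×10³ × 6.9⁴)/(8 × 47.0³ × 8.9)
    = 1.7703e+08 / 7.3922e+06 = 23.95 → 24 coils

24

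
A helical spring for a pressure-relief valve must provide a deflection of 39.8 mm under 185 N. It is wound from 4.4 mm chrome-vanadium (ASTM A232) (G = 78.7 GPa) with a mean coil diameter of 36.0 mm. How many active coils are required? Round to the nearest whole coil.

17

Required rate k = F/δ = 185/39.8 = 4.6482 N/mm
N_a = Gd⁴/(8D³k) = (78.7×10³ × 4.4⁴)/(8 × 36.0³ × 4.6482)
    = 2.94975e+07 / 1.73495e+06 = 17 → 17 coils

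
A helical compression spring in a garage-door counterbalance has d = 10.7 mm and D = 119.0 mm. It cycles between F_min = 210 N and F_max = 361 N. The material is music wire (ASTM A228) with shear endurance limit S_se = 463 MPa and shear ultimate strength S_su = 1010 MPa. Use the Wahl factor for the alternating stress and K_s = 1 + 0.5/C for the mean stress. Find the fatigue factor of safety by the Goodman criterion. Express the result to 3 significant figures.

8.43

C = D/d = 119.0/10.7 = 11.1215; K_W = (4C−1)/(4C−4)+0.615/C = 1.1294; K_s = 1+0.5/C = 1.0450
F_a = (F_max−F_min)/2 = 75.5 N; F_m = (F_max+F_min)/2 = 285.5 N
τ_a = K_W·8F_aD/(πd³) = 1.1294 × 18.676 = 21.093 MPa
τ_m = K_s·8F_mD/(πd³) = 1.0450 × 70.622 = 73.797 MPa
Goodman: 1/n_f = τ_a/S_se + τ_m/S_su = 21.093/463 + 73.797/1010 = 0.04556 + 0.07307 = 0.11862
n_f = 1/0.11862 = 8.43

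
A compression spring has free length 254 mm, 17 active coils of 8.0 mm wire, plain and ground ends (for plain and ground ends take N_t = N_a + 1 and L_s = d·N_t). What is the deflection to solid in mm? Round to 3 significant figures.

N_t = 18; L_s = 8.0·18 = 144 mm
δ_solid = L₀ − L_s = 254 − 144 = 110 mm

110 mm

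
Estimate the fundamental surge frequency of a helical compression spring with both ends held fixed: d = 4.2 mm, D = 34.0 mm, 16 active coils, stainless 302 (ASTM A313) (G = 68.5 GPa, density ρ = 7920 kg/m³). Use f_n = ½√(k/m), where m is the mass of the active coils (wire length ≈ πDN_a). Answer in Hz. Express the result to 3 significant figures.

k = Gd⁴/(8D³N_a) = (68.5×10³)(4.2⁴)/(8·34.0³·16) = 4.2368 N/mm = 4236.8 N/m
Wire length L = πDN_a = π·34.0·16 = 1709 mm
m = ρ·(πd²/4)·L = 7920 × 13.854×10⁻⁶ m² × 1.709 m = 0.18753 kg
f_n = ½√(k/m) = 0.5·√(4236.8/0.18753) = 0.5·√(22593) = 75.155 Hz

75.2 Hz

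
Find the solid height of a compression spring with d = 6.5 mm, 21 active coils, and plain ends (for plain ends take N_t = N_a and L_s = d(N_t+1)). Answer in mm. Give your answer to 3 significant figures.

143 mm

plain ends: N_t = N_a = 21
L_s = d·(N_t+1) = 6.5 × 22 = 143 mm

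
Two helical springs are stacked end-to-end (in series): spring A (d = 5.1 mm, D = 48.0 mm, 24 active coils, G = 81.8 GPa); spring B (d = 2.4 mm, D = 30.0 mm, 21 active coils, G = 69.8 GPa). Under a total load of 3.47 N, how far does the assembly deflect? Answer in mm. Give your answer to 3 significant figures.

8.13 mm

k_A = Gd⁴/(8D³N_a) = (81.8×10³)(5.1⁴)/(8·48.0³·24) = 2.6062 N/mm
k_B = Gd⁴/(8D³N_a) = (69.8×10³)(2.4⁴)/(8·30.0³·21) = 0.51054 N/mm
Series: 1/k_eq = 1/2.6062 + 1/0.51054 = 2.3424; k_eq = 0.42691 N/mm
δ = F/k_eq = 3.47/0.42691 = 8.1282 mm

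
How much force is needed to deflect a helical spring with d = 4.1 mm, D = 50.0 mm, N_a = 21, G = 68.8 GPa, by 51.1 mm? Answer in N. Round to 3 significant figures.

k = Gd⁴/(8D³N_a) = (68.8×10³)(4.1⁴)/(8·50.0³·21) = 0.92577 N/mm
F = k·δ = 0.92577 × 51.1 = 47.307 N

47.3 N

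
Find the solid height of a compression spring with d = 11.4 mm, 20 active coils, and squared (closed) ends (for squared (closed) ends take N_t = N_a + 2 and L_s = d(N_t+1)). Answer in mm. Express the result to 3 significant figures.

262 mm

squared (closed) ends: N_t = N_a + 2 = 20 + 2 = 22
L_s = d·(N_t+1) = 11.4 × 23 = 262.2 mm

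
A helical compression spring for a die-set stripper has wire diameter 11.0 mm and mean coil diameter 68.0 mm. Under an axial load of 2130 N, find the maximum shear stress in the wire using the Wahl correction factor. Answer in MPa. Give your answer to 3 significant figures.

345 MPa

Spring index C = D/d = 68.0/11.0 = 6.1818
K_W = (4C−1)/(4C−4) + 0.615/C = 23.727/20.727 + 0.0995 = 1.2442
τ₀ = 8FD/(πd³) = 8·2130·68.0/(π·11.0³) = 1.15872e+06/4181.5 = 277.11 MPa
τ_max = K·τ₀ = 1.2442 × 277.11 = 344.79 MPa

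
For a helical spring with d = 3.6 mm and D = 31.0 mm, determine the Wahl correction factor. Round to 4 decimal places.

C = D/d = 31.0/3.6 = 8.6111
K_W = (4C−1)/(4C−4) + 0.615/C = 33.444/30.444 + 0.0714 = 1.1700

1.1700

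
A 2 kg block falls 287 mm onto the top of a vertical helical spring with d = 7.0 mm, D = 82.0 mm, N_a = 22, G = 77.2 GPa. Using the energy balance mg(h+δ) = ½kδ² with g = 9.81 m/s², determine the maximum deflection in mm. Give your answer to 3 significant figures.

87.7 mm

k = Gd⁴/(8D³N_a) = (77.2×10³)(7.0⁴)/(8·82.0³·22) = 1.9101 N/mm
W = mg = 2 × 9.81 = 19.62 N
½kδ² − Wδ − Wh = 0 → δ = (W + √(W² + 2kWh))/k
δ = (19.62 + √(384.94 + 21511.3))/1.9101 = (19.62 + 147.97)/1.9101 = 87.741 mm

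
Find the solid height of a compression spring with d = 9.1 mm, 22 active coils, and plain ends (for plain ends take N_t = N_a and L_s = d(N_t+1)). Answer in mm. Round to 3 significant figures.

209 mm

plain ends: N_t = N_a = 22
L_s = d·(N_t+1) = 9.1 × 23 = 209.3 mm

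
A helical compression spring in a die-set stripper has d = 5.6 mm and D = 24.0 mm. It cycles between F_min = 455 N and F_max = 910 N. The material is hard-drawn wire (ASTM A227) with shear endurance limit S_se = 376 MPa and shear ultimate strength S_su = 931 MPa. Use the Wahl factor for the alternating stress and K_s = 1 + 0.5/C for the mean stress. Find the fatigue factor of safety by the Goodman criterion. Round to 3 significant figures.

C = D/d = 24.0/5.6 = 4.2857; K_W = (4C−1)/(4C−4)+0.615/C = 1.3718; K_s = 1+0.5/C = 1.1167
F_a = (F_max−F_min)/2 = 227.5 N; F_m = (F_max+F_min)/2 = 682.5 N
τ_a = K_W·8F_aD/(πd³) = 1.3718 × 79.171 = 108.6 MPa
τ_m = K_s·8F_mD/(πd³) = 1.1167 × 237.51 = 265.22 MPa
Goodman: 1/n_f = τ_a/S_se + τ_m/S_su = 108.6/376 + 265.22/931 = 0.28884 + 0.28488 = 0.57372
n_f = 1/0.57372 = 1.743

1.74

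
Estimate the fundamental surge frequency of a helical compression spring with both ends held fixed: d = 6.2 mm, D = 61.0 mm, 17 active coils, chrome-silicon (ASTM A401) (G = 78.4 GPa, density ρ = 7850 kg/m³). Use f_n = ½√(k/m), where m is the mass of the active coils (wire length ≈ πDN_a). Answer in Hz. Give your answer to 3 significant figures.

34.9 Hz

k = Gd⁴/(8D³N_a) = (78.4×10³)(6.2⁴)/(8·61.0³·17) = 3.7528 N/mm = 3752.8 N/m
Wire length L = πDN_a = π·61.0·17 = 3257.8 mm
m = ρ·(πd²/4)·L = 7850 × 30.191×10⁻⁶ m² × 3.2578 m = 0.7721 kg
f_n = ½√(k/m) = 0.5·√(3752.8/0.7721) = 0.5·√(4860.5) = 34.859 Hz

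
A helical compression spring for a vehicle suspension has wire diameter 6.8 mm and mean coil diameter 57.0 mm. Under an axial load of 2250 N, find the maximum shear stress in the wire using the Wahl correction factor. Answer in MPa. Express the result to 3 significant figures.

Spring index C = D/d = 57.0/6.8 = 8.3824
K_W = (4C−1)/(4C−4) + 0.615/C = 32.529/29.529 + 0.0734 = 1.1750
τ₀ = 8FD/(πd³) = 8·2250·57.0/(π·6.8³) = 1.026e+06/987.82 = 1038.7 MPa
τ_max = K·τ₀ = 1.1750 × 1038.7 = 1220.4 MPa

1220 MPa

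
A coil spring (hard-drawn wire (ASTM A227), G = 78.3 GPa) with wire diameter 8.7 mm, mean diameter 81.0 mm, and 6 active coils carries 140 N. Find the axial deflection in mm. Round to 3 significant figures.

k = Gd⁴/(8D³N_a) = (78.3×10³)(8.7⁴)/(8·81.0³·6) = 17.585 N/mm
δ = F/k = 140 / 17.585 = 7.9613 mm

7.96 mm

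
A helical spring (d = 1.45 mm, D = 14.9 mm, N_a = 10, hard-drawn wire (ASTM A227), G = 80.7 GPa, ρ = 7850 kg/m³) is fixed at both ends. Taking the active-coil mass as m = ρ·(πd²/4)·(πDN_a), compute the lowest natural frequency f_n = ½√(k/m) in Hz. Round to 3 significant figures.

k = Gd⁴/(8D³N_a) = (80.7×10³)(1.45⁴)/(8·14.9³·10) = 1.348 N/mm = 1348 N/m
Wire length L = πDN_a = π·14.9·10 = 468.1 mm
m = ρ·(πd²/4)·L = 7850 × 1.6513×10⁻⁶ m² × 0.4681 m = 0.0060678 kg
f_n = ½√(k/m) = 0.5·√(1348/0.0060678) = 0.5·√(2.2216e+05) = 235.67 Hz

236 Hz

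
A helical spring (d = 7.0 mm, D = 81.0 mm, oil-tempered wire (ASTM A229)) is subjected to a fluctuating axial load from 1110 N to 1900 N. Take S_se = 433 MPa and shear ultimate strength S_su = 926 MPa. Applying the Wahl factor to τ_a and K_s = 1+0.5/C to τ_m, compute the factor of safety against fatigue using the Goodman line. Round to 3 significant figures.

C = D/d = 81.0/7.0 = 11.5714; K_W = (4C−1)/(4C−4)+0.615/C = 1.1241; K_s = 1+0.5/C = 1.0432
F_a = (F_max−F_min)/2 = 395 N; F_m = (F_max+F_min)/2 = 1505 N
τ_a = K_W·8F_aD/(πd³) = 1.1241 × 237.54 = 267.01 MPa
τ_m = K_s·8F_mD/(πd³) = 1.0432 × 905.04 = 944.15 MPa
Goodman: 1/n_f = τ_a/S_se + τ_m/S_su = 267.01/433 + 944.15/926 = 0.61666 + 1.01960 = 1.6363
n_f = 1/1.6363 = 0.6112

0.611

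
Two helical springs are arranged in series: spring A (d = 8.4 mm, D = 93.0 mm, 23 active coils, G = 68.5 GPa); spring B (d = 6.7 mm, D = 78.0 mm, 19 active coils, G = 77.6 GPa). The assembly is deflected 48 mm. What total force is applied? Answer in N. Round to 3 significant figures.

k_A = Gd⁴/(8D³N_a) = (68.5×10³)(8.4⁴)/(8·93.0³·23) = 2.3043 N/mm
k_B = Gd⁴/(8D³N_a) = (77.6×10³)(6.7⁴)/(8·78.0³·19) = 2.1679 N/mm
Series: 1/k_eq = 1/2.3043 + 1/2.1679 = 0.89525; k_eq = 1.117 N/mm
F = k_eq·δ = 1.117·48 = 53.616 N

53.6 N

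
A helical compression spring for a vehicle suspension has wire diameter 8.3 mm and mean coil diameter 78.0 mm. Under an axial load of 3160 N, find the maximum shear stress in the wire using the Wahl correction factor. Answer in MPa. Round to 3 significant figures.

1270 MPa

Spring index C = D/d = 78.0/8.3 = 9.3976
K_W = (4C−1)/(4C−4) + 0.615/C = 36.590/33.590 + 0.0654 = 1.1548
τ₀ = 8FD/(πd³) = 8·3160·78.0/(π·8.3³) = 1.97184e+06/1796.3 = 1097.7 MPa
τ_max = K·τ₀ = 1.1548 × 1097.7 = 1267.6 MPa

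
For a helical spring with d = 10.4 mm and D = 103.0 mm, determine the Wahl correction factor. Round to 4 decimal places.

1.1463

C = D/d = 103.0/10.4 = 9.9038
K_W = (4C−1)/(4C−4) + 0.615/C = 38.615/35.615 + 0.0621 = 1.1463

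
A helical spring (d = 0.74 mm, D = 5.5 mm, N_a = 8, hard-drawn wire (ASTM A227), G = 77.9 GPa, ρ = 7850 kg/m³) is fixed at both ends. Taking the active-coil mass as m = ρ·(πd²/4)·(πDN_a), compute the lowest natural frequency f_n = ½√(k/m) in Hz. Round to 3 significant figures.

1080 Hz

k = Gd⁴/(8D³N_a) = (77.9×10³)(0.74⁴)/(8·5.5³·8) = 2.1938 N/mm = 2193.8 N/m
Wire length L = πDN_a = π·5.5·8 = 138.23 mm
m = ρ·(πd²/4)·L = 7850 × 0.43008×10⁻⁶ m² × 0.13823 m = 0.00046669 kg
f_n = ½√(k/m) = 0.5·√(2193.8/0.00046669) = 0.5·√(4.7008e+06) = 1084.1 Hz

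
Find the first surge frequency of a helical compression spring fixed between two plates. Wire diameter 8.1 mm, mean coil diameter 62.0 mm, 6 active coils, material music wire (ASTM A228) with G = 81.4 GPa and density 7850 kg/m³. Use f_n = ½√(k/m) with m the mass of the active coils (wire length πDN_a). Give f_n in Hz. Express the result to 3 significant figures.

k = Gd⁴/(8D³N_a) = (81.4×10³)(8.1⁴)/(8·62.0³·6) = 30.63 N/mm = 30630 N/m
Wire length L = πDN_a = π·62.0·6 = 1168.7 mm
m = ρ·(πd²/4)·L = 7850 × 51.53×10⁻⁶ m² × 1.1687 m = 0.47274 kg
f_n = ½√(k/m) = 0.5·√(30630/0.47274) = 0.5·√(64793) = 127.27 Hz

127 Hz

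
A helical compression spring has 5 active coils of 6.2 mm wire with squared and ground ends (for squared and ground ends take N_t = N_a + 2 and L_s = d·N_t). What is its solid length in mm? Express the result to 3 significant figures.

squared and ground ends: N_t = N_a + 2 = 5 + 2 = 7
L_s = d·N_t = 6.2 × 7 = 43.4 mm

43.4 mm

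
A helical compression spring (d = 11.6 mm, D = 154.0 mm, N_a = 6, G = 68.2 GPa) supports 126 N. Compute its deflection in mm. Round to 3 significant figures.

k = Gd⁴/(8D³N_a) = (68.2×10³)(11.6⁴)/(8·154.0³·6) = 7.0439 N/mm
δ = F/k = 126 / 7.0439 = 17.888 mm

17.9 mm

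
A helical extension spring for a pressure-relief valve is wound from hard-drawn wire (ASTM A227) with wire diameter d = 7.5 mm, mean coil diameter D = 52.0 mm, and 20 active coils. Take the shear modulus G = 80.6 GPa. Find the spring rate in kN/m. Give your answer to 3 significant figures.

11.3 kN/m

k = Gd⁴/(8D³N_a) = (80.6×10³ × 7.5⁴) / (8 × 52.0³ × 20)
  = 2.55023e+08 / 2.24973e+07 = 11.336 N/mm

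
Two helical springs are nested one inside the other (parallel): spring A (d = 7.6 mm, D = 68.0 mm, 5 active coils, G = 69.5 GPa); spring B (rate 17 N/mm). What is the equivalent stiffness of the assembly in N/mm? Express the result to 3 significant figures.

35.4 N/mm

k_A = Gd⁴/(8D³N_a) = (69.5×10³)(7.6⁴)/(8·68.0³·5) = 18.435 N/mm
Parallel: k_eq = 18.435 + 17 = 35.435 N/mm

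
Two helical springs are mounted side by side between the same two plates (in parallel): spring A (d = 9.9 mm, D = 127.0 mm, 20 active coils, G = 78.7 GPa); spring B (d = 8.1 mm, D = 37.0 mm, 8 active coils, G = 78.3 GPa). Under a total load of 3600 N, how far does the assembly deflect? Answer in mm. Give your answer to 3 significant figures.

k_A = Gd⁴/(8D³N_a) = (78.7×10³)(9.9⁴)/(8·127.0³·20) = 2.3067 N/mm
k_B = Gd⁴/(8D³N_a) = (78.3×10³)(8.1⁴)/(8·37.0³·8) = 103.97 N/mm
Parallel: k_eq = 2.3067 + 103.97 = 106.28 N/mm
δ = F/k_eq = 3600/106.28 = 33.873 mm

33.9 mm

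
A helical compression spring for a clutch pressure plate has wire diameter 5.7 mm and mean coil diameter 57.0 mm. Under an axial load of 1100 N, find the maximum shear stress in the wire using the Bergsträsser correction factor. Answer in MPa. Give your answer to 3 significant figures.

Spring index C = D/d = 57.0/5.7 = 10.0000
K_B = (4C+2)/(4C−3) = 42.000/37.000 = 1.1351
τ₀ = 8FD/(πd³) = 8·1100·57.0/(π·5.7³) = 501600/581.8 = 862.15 MPa
τ_max = K·τ₀ = 1.1351 × 862.15 = 978.66 MPa

979 MPa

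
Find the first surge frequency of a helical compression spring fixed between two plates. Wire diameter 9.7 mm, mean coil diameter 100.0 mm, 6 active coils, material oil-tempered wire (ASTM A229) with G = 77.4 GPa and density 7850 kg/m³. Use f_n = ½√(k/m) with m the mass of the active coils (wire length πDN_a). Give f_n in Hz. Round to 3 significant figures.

k = Gd⁴/(8D³N_a) = (77.4×10³)(9.7⁴)/(8·100.0³·6) = 14.275 N/mm = 14275 N/m
Wire length L = πDN_a = π·100.0·6 = 1885 mm
m = ρ·(πd²/4)·L = 7850 × 73.898×10⁻⁶ m² × 1.885 m = 1.0935 kg
f_n = ½√(k/m) = 0.5·√(14275/1.0935) = 0.5·√(13055) = 57.13 Hz

57.1 Hz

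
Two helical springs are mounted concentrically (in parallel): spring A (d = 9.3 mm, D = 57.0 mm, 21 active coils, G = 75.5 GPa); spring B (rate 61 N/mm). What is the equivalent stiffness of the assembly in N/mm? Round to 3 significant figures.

79.2 N/mm

k_A = Gd⁴/(8D³N_a) = (75.5×10³)(9.3⁴)/(8·57.0³·21) = 18.153 N/mm
Parallel: k_eq = 18.153 + 61 = 79.153 N/mm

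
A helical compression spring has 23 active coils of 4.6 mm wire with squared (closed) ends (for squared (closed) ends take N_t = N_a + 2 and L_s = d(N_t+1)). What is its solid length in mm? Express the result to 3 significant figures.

120 mm

squared (closed) ends: N_t = N_a + 2 = 23 + 2 = 25
L_s = d·(N_t+1) = 4.6 × 26 = 119.6 mm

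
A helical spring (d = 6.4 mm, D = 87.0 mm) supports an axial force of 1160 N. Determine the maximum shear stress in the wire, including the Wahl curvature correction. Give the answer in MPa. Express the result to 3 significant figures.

Spring index C = D/d = 87.0/6.4 = 13.5938
K_W = (4C−1)/(4C−4) + 0.615/C = 53.375/50.375 + 0.0452 = 1.1048
τ₀ = 8FD/(πd³) = 8·1160·87.0/(π·6.4³) = 807360/823.55 = 980.34 MPa
τ_max = K·τ₀ = 1.1048 × 980.34 = 1083.1 MPa

1080 MPa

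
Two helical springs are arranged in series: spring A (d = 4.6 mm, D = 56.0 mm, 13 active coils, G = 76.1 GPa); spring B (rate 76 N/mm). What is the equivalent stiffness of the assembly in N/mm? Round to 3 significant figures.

k_A = Gd⁴/(8D³N_a) = (76.1×10³)(4.6⁴)/(8·56.0³·13) = 1.8656 N/mm
Series: 1/k_eq = 1/1.8656 + 1/76 = 0.54918; k_eq = 1.8209 N/mm

1.82 N/mm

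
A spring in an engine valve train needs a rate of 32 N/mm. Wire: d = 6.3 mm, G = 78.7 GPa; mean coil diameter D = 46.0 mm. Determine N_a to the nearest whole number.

N_a = Gd⁴/(8D³k) = (78.7×10³ × 6.3⁴)/(8 × 46.0³ × 32)
    = 1.23976e+08 / 2.4918e+07 = 4.975 → 5 coils

5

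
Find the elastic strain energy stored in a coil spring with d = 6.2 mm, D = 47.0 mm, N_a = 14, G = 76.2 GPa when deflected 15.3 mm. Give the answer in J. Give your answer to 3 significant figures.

1.13 J

k = Gd⁴/(8D³N_a) = (76.2×10³)(6.2⁴)/(8·47.0³·14) = 9.683 N/mm
U = ½kδ² = 0.5 × 9.683 × 15.3² = 1133.3 N·mm = 1.1333 J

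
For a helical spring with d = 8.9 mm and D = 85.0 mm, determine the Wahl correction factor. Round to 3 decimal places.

1.152

C = D/d = 85.0/8.9 = 9.5506
K_W = (4C−1)/(4C−4) + 0.615/C = 37.202/34.202 + 0.0644 = 1.1521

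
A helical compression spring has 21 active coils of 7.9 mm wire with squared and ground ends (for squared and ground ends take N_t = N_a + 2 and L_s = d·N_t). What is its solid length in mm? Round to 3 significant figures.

squared and ground ends: N_t = N_a + 2 = 21 + 2 = 23
L_s = d·N_t = 7.9 × 23 = 181.7 mm

182 mm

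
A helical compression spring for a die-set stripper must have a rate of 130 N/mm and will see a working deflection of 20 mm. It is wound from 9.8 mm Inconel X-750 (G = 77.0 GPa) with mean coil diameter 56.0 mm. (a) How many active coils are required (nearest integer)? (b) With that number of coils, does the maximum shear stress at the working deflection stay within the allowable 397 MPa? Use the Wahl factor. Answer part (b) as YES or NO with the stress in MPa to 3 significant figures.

N_a = Gd⁴/(8D³k) = (77.0×10³)(9.8⁴)/(8·56.0³·130) = 3.889 → N_a = 4
Actual rate k = Gd⁴/(8D³·4) = 126.38 N/mm
Working load F = kδ = 126.38·20 = 2527.6 N
C = 56.0/9.8 = 5.7143; K_W = (4C−1)/(4C−4)+0.615/C = 1.2667
τ_max = K_W·8FD/(πd³) = 1.2667·382.97 = 485.11 MPa
τ_max > 397 MPa → exceeds allowable

(a) 4 coils; (b) NO, τ_max = 485 MPa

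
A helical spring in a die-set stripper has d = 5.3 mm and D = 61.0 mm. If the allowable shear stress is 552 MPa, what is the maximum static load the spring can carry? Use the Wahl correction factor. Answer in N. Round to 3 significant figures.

470 N

C = D/d = 61.0/5.3 = 11.5094
K_W = (4C−1)/(4C−4) + 0.615/C = 45.038/42.038 + 0.0534 = 1.1248
τ_max = K·8FD/(πd³) → F_max = τ_allow·πd³/(8DK)
F_max = 552·π·5.3³/(8·61.0·1.1248) = 2.5818e+05/548.9 = 470.35 N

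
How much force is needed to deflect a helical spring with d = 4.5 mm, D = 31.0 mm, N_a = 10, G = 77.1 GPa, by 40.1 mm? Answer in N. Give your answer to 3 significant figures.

532 N

k = Gd⁴/(8D³N_a) = (77.1×10³)(4.5⁴)/(8·31.0³·10) = 13.266 N/mm
F = k·δ = 13.266 × 40.1 = 531.95 N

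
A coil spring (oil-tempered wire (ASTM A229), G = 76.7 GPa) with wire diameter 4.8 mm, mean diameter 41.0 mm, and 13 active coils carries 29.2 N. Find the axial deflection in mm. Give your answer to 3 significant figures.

k = Gd⁴/(8D³N_a) = (76.7×10³)(4.8⁴)/(8·41.0³·13) = 5.6804 N/mm
δ = F/k = 29.2 / 5.6804 = 5.1405 mm

5.14 mm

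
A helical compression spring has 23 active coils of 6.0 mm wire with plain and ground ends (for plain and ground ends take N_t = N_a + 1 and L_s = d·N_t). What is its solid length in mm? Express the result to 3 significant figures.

plain and ground ends: N_t = N_a + 1 = 23 + 1 = 24
L_s = d·N_t = 6.0 × 24 = 144 mm

144 mm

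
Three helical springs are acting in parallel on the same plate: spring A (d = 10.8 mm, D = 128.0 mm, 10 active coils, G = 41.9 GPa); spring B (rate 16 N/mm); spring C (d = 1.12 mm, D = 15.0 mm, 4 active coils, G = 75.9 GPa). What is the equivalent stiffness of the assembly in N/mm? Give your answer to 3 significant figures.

k_A = Gd⁴/(8D³N_a) = (41.9×10³)(10.8⁴)/(8·128.0³·10) = 3.3977 N/mm
k_C = Gd⁴/(8D³N_a) = (75.9×10³)(1.12⁴)/(8·15.0³·4) = 1.1058 N/mm
Parallel: k_eq = 3.3977 + 16 + 1.1058 = 20.504 N/mm

20.5 N/mm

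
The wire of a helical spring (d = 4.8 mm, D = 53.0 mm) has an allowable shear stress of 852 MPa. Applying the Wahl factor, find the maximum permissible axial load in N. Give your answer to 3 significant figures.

618 N

C = D/d = 53.0/4.8 = 11.0417
K_W = (4C−1)/(4C−4) + 0.615/C = 43.167/40.167 + 0.0557 = 1.1304
τ_max = K·8FD/(πd³) → F_max = τ_allow·πd³/(8DK)
F_max = 852·π·4.8³/(8·53.0·1.1304) = 2.9601e+05/479.28 = 617.62 N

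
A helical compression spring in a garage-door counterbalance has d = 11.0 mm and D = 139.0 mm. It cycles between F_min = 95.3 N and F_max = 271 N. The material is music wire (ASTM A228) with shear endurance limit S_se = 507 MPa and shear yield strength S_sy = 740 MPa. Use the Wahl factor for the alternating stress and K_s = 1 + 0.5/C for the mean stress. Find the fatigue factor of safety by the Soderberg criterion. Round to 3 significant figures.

8.35

C = D/d = 139.0/11.0 = 12.6364; K_W = (4C−1)/(4C−4)+0.615/C = 1.1131; K_s = 1+0.5/C = 1.0396
F_a = (F_max−F_min)/2 = 87.85 N; F_m = (F_max+F_min)/2 = 183.15 N
τ_a = K_W·8F_aD/(πd³) = 1.1131 × 23.362 = 26.005 MPa
τ_m = K_s·8F_mD/(πd³) = 1.0396 × 48.706 = 50.633 MPa
Soderberg: 1/n_f = τ_a/S_se + τ_m/S_sy = 26.005/507 + 50.633/740 = 0.05129 + 0.06842 = 0.11972
n_f = 1/0.11972 = 8.353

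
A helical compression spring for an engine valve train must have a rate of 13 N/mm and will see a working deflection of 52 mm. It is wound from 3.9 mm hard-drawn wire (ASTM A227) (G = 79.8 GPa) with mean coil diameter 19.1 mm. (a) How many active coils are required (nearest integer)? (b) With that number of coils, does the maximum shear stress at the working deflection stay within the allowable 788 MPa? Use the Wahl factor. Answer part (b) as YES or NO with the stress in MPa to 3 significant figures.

(a) 25 coils; (b) YES, τ_max = 744 MPa

N_a = Gd⁴/(8D³k) = (79.8×10³)(3.9⁴)/(8·19.1³·13) = 25.48 → N_a = 25
Actual rate k = Gd⁴/(8D³·25) = 13.247 N/mm
Working load F = kδ = 13.247·52 = 688.87 N
C = 19.1/3.9 = 4.8974; K_W = (4C−1)/(4C−4)+0.615/C = 1.3180
τ_max = K_W·8FD/(πd³) = 1.3180·564.83 = 744.45 MPa
τ_max ≤ 788 MPa → acceptable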